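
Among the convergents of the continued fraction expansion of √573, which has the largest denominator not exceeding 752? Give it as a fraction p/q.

17977/751

√573 = [23; 1, 14, 1, 46, …] (period length 4).
Convergents:
  p_0/q_0 = 23/1
  p_1/q_1 = 24/1
  p_2/q_2 = 359/15
  p_3/q_3 = 383/16
  p_4/q_4 = 17977/751
  p_5/q_5 = 18360/767
q_4 = 751 ≤ 752 < 767 = q_5, so the answer is 17977/751.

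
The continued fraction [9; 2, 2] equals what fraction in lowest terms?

47/5

Using pₖ = aₖpₖ₋₁ + pₖ₋₂ and qₖ = aₖqₖ₋₁ + qₖ₋₂:
  k=0: a=9, p=9, q=1
  k=1: a=2, p=19, q=2
  k=2: a=2, p=47, q=5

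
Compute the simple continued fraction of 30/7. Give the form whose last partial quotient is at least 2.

[4; 3, 2]

30 = 4·7 + 2
7 = 3·2 + 1
2 = 2·1 + 0  (stop)
So 30/7 = [4; 3, 2].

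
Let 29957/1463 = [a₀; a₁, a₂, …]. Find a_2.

29957 = 20·1463 + 697   →  a_0 = 20
1463 = 2·697 + 69   →  a_1 = 2
697 = 10·69 + 7   →  a_2 = 10

10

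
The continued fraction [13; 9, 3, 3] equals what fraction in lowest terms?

1219/93

Fold from the inside: start with 3/1.
  3 + 1/3 = 10/3
  9 + 3/10 = 93/10
  13 + 10/93 = 1219/93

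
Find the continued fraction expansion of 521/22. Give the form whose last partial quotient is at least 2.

[23; 1, 2, 7]

521 = 23×22 + 15
22 = 1×15 + 7
15 = 2×7 + 1
7 = 7×1 + 0  (stop)
So 521/22 = [23; 1, 2, 7].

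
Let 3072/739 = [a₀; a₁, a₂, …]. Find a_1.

3072 = 4·739 + 116   →  a_0 = 4
739 = 6·116 + 43   →  a_1 = 6

6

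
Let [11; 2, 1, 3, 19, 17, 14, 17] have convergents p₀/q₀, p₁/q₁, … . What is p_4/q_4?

2409/212

Using pₖ = aₖpₖ₋₁ + pₖ₋₂, qₖ = aₖqₖ₋₁ + qₖ₋₂ (with p₋₁=1, p₋₂=0, q₋₁=0, q₋₂=1):
  k=0: a=11, p=11, q=1
  k=1: a=2, p=23, q=2
  k=2: a=1, p=34, q=3
  k=3: a=3, p=125, q=11
  k=4: a=19, p=2409, q=212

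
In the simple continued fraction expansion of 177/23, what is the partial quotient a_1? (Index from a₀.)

1

177 = 7·23 + 16   →  a_0 = 7
23 = 1·16 + 7   →  a_1 = 1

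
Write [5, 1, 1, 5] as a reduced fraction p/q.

61/11

Fold from the inside: start with 5/1.
  1 + 1/5 = 6/5
  1 + 5/6 = 11/6
  5 + 6/11 = 61/11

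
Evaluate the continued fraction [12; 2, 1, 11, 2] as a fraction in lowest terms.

901/73

Using pₖ = aₖpₖ₋₁ + pₖ₋₂ and qₖ = aₖqₖ₋₁ + qₖ₋₂:
  k=0: a=12, p=12, q=1
  k=1: a=2, p=25, q=2
  k=2: a=1, p=37, q=3
  k=3: a=11, p=432, q=35
  k=4: a=2, p=901, q=73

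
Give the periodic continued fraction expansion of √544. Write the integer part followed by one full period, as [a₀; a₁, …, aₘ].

[23; 3, 11, 3, 46]

a₀ = ⌊√544⌋ = 23.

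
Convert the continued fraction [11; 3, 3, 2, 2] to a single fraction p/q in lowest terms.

Fold from the inside: start with 2/1.
  2 + 1/2 = 5/2
  3 + 2/5 = 17/5
  3 + 5/17 = 56/17
  11 + 17/56 = 633/56

633/56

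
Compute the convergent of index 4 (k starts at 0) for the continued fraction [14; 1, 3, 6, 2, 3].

Using pₖ = aₖpₖ₋₁ + pₖ₋₂, qₖ = aₖqₖ₋₁ + qₖ₋₂ (with p₋₁=1, p₋₂=0, q₋₁=0, q₋₂=1):
  k=0: a=14, p=14, q=1
  k=1: a=1, p=15, q=1
  k=2: a=3, p=59, q=4
  k=3: a=6, p=369, q=25
  k=4: a=2, p=797, q=54

797/54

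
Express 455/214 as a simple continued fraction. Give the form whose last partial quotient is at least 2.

[2; 7, 1, 12, 2]

455 = 2*214 + 27
214 = 7*27 + 25
27 = 1*25 + 2
25 = 12*2 + 1
2 = 2*1 + 0  (stop)
So 455/214 = [2; 7, 1, 12, 2].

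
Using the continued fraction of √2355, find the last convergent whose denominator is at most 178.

2572/53

√2355 = [48; 1, 1, 8, 3, 8, 1, 1, 96, …] (period length 8).
Convergents:
  p_0/q_0 = 48/1
  p_1/q_1 = 49/1
  p_2/q_2 = 97/2
  p_3/q_3 = 825/17
  p_4/q_4 = 2572/53
  p_5/q_5 = 21401/441
q_4 = 53 ≤ 178 < 441 = q_5, so the answer is 2572/53.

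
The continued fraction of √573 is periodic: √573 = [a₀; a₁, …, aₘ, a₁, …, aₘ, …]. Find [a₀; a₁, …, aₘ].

a₀ = ⌊√573⌋ = 23.

[23; 1, 14, 1, 46]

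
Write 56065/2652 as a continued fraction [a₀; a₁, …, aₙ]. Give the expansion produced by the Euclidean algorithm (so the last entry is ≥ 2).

[21; 7, 9, 10, 4]

56065 = 21×2652 + 373
2652 = 7×373 + 41
373 = 9×41 + 4
41 = 10×4 + 1
4 = 4×1 + 0  (stop)
So 56065/2652 = [21; 7, 9, 10, 4].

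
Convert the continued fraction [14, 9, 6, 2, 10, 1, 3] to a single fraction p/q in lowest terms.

Fold from the inside: start with 3/1.
  1 + 1/3 = 4/3
  10 + 3/4 = 43/4
  2 + 4/43 = 90/43
  6 + 43/90 = 583/90
  9 + 90/583 = 5337/583
  14 + 583/5337 = 75301/5337

75301/5337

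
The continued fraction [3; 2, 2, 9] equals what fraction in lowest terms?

160/47

Using pₖ = aₖpₖ₋₁ + pₖ₋₂ and qₖ = aₖqₖ₋₁ + qₖ₋₂:
  k=0: a=3, p=3, q=1
  k=1: a=2, p=7, q=2
  k=2: a=2, p=17, q=5
  k=3: a=9, p=160, q=47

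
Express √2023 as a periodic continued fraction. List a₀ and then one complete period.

[44; 1, 43, 1, 88]

a₀ = ⌊√2023⌋ = 44.
With m₀=0, d₀=1 and mₖ₊₁ = dₖaₖ − mₖ, dₖ₊₁ = (n − mₖ₊₁²)/dₖ, aₖ₊₁ = ⌊(a₀+mₖ₊₁)/dₖ₊₁⌋:
  k=1: m=44, d=87, a=1
  k=2: m=43, d=2, a=43
  k=3: m=43, d=87, a=1
  k=4: m=44, d=1, a=88
d=1 and a=2a₀=88 at k=4, so the next step gives (m, d) = (44, 87) again — its k=1 value — and the period has length 4.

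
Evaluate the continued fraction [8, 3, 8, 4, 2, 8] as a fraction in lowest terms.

Using pₖ = aₖpₖ₋₁ + pₖ₋₂ and qₖ = aₖqₖ₋₁ + qₖ₋₂:
  k=0: a=8, p=8, q=1
  k=1: a=3, p=25, q=3
  k=2: a=8, p=208, q=25
  k=3: a=4, p=857, q=103
  k=4: a=2, p=1922, q=231
  k=5: a=8, p=16233, q=1951

16233/1951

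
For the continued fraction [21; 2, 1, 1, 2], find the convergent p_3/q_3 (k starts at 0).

107/5

Using pₖ = aₖpₖ₋₁ + pₖ₋₂, qₖ = aₖqₖ₋₁ + qₖ₋₂ (with p₋₁=1, p₋₂=0, q₋₁=0, q₋₂=1):
  k=0: a=21, p=21, q=1
  k=1: a=2, p=43, q=2
  k=2: a=1, p=64, q=3
  k=3: a=1, p=107, q=5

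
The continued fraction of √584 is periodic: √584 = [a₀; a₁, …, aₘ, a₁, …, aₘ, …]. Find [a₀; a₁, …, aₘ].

a₀ = ⌊√584⌋ = 24.
With m₀=0, d₀=1 and mₖ₊₁ = dₖaₖ − mₖ, dₖ₊₁ = (n − mₖ₊₁²)/dₖ, aₖ₊₁ = ⌊(a₀+mₖ₊₁)/dₖ₊₁⌋:
  k=1: m=24, d=8, a=6
  k=2: m=24, d=1, a=48
d=1 and a=2a₀=48 at k=2, so the next step gives (m, d) = (24, 8) again — its k=1 value — and the period has length 2.

[24; 6, 48]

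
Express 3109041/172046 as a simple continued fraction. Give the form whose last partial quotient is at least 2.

[18; 14, 11, 2, 11, 15, 3]

3109041 = 18*172046 + 12213
172046 = 14*12213 + 1064
12213 = 11*1064 + 509
1064 = 2*509 + 46
509 = 11*46 + 3
46 = 15*3 + 1
3 = 3*1 + 0  (stop)
So 3109041/172046 = [18; 14, 11, 2, 11, 15, 3].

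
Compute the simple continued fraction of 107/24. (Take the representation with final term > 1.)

[4; 2, 5, 2]

107 = 4·24 + 11
24 = 2·11 + 2
11 = 5·2 + 1
2 = 2·1 + 0  (stop)
So 107/24 = [4; 2, 5, 2].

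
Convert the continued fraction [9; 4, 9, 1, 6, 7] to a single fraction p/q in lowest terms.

18691/2022

Fold from the inside: start with 7/1.
  6 + 1/7 = 43/7
  1 + 7/43 = 50/43
  9 + 43/50 = 493/50
  4 + 50/493 = 2022/493
  9 + 493/2022 = 18691/2022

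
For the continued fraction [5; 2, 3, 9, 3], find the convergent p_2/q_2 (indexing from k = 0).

38/7

Using pₖ = aₖpₖ₋₁ + pₖ₋₂, qₖ = aₖqₖ₋₁ + qₖ₋₂ (with p₋₁=1, p₋₂=0, q₋₁=0, q₋₂=1):
  k=0: a=5, p=5, q=1
  k=1: a=2, p=11, q=2
  k=2: a=3, p=38, q=7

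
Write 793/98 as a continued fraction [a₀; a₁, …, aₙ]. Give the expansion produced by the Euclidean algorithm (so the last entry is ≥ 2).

793 = 8*98 + 9
98 = 10*9 + 8
9 = 1*8 + 1
8 = 8*1 + 0  (stop)
So 793/98 = [8; 10, 1, 8].

[8; 10, 1, 8]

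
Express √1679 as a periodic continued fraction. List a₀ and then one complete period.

a₀ = ⌊√1679⌋ = 40.
With m₀=0, d₀=1 and mₖ₊₁ = dₖaₖ − mₖ, dₖ₊₁ = (n − mₖ₊₁²)/dₖ, aₖ₊₁ = ⌊(a₀+mₖ₊₁)/dₖ₊₁⌋:
  k=1: m=40, d=79, a=1
  k=2: m=39, d=2, a=39
  k=3: m=39, d=79, a=1
  k=4: m=40, d=1, a=80
d=1 and a=2a₀=80 at k=4, so the next step gives (m, d) = (40, 79) again — its k=1 value — and the period has length 4.

[40; 1, 39, 1, 80]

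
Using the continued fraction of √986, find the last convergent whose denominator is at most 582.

√986 = [31; 2, 2, 62, …] (period length 3).
Convergents:
  p_0/q_0 = 31/1
  p_1/q_1 = 63/2
  p_2/q_2 = 157/5
  p_3/q_3 = 9797/312
  p_4/q_4 = 19751/629
q_3 = 312 ≤ 582 < 629 = q_4, so the answer is 9797/312.

9797/312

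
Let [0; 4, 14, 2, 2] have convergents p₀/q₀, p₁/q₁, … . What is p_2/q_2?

Using pₖ = aₖpₖ₋₁ + pₖ₋₂, qₖ = aₖqₖ₋₁ + qₖ₋₂ (with p₋₁=1, p₋₂=0, q₋₁=0, q₋₂=1):
  k=0: a=0, p=0, q=1
  k=1: a=4, p=1, q=4
  k=2: a=14, p=14, q=57

14/57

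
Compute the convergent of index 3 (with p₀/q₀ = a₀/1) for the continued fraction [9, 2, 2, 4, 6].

207/22

Using pₖ = aₖpₖ₋₁ + pₖ₋₂, qₖ = aₖqₖ₋₁ + qₖ₋₂ (with p₋₁=1, p₋₂=0, q₋₁=0, q₋₂=1):
  k=0: a=9, p=9, q=1
  k=1: a=2, p=19, q=2
  k=2: a=2, p=47, q=5
  k=3: a=4, p=207, q=22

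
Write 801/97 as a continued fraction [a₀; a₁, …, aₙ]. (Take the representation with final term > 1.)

[8; 3, 1, 7, 3]

801 = 8×97 + 25
97 = 3×25 + 22
25 = 1×22 + 3
22 = 7×3 + 1
3 = 3×1 + 0  (stop)
So 801/97 = [8; 3, 1, 7, 3].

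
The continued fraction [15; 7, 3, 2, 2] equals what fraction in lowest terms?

1877/124

Using pₖ = aₖpₖ₋₁ + pₖ₋₂ and qₖ = aₖqₖ₋₁ + qₖ₋₂:
  k=0: a=15, p=15, q=1
  k=1: a=7, p=106, q=7
  k=2: a=3, p=333, q=22
  k=3: a=2, p=772, q=51
  k=4: a=2, p=1877, q=124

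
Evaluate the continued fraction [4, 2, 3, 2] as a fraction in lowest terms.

71/16

Fold from the inside: start with 2/1.
  3 + 1/2 = 7/2
  2 + 2/7 = 16/7
  4 + 7/16 = 71/16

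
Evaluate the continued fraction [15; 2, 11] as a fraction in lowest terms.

356/23

Using pₖ = aₖpₖ₋₁ + pₖ₋₂ and qₖ = aₖqₖ₋₁ + qₖ₋₂:
  k=0: a=15, p=15, q=1
  k=1: a=2, p=31, q=2
  k=2: a=11, p=356, q=23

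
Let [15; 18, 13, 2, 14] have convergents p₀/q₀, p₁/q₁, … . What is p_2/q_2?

Using pₖ = aₖpₖ₋₁ + pₖ₋₂, qₖ = aₖqₖ₋₁ + qₖ₋₂ (with p₋₁=1, p₋₂=0, q₋₁=0, q₋₂=1):
  k=0: a=15, p=15, q=1
  k=1: a=18, p=271, q=18
  k=2: a=13, p=3538, q=235

3538/235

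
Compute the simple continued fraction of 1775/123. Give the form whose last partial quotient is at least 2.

[14; 2, 3, 8, 2]

1775 = 14×123 + 53
123 = 2×53 + 17
53 = 3×17 + 2
17 = 8×2 + 1
2 = 2×1 + 0  (stop)
So 1775/123 = [14; 2, 3, 8, 2].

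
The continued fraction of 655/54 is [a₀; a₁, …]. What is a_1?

655 = 12·54 + 7   →  a_0 = 12
54 = 7·7 + 5   →  a_1 = 7

7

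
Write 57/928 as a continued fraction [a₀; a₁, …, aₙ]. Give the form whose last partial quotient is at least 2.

57 = 0·928 + 57
928 = 16·57 + 16
57 = 3·16 + 9
16 = 1·9 + 7
9 = 1·7 + 2
7 = 3·2 + 1
2 = 2·1 + 0  (stop)
So 57/928 = [0; 16, 3, 1, 1, 3, 2].

[0; 16, 3, 1, 1, 3, 2]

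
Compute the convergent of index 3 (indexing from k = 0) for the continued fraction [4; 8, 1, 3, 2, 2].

144/35

Using pₖ = aₖpₖ₋₁ + pₖ₋₂, qₖ = aₖqₖ₋₁ + qₖ₋₂ (with p₋₁=1, p₋₂=0, q₋₁=0, q₋₂=1):
  k=0: a=4, p=4, q=1
  k=1: a=8, p=33, q=8
  k=2: a=1, p=37, q=9
  k=3: a=3, p=144, q=35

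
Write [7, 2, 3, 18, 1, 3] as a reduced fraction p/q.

3960/533

Fold from the inside: start with 3/1.
  1 + 1/3 = 4/3
  18 + 3/4 = 75/4
  3 + 4/75 = 229/75
  2 + 75/229 = 533/229
  7 + 229/533 = 3960/533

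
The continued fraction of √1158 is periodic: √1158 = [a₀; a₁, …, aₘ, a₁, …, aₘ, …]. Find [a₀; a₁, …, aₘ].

[34; 34, 68]

a₀ = ⌊√1158⌋ = 34.
With m₀=0, d₀=1 and mₖ₊₁ = dₖaₖ − mₖ, dₖ₊₁ = (n − mₖ₊₁²)/dₖ, aₖ₊₁ = ⌊(a₀+mₖ₊₁)/dₖ₊₁⌋:
  k=1: m=34, d=2, a=34
  k=2: m=34, d=1, a=68
d=1 and a=2a₀=68 at k=2, so the next step gives (m, d) = (34, 2) again — its k=1 value — and the period has length 2.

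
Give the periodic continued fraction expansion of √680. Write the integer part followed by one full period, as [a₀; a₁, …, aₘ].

a₀ = ⌊√680⌋ = 26.

[26; 13, 52]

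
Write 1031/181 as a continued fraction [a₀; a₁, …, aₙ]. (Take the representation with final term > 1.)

1031 = 5·181 + 126
181 = 1·126 + 55
126 = 2·55 + 16
55 = 3·16 + 7
16 = 2·7 + 2
7 = 3·2 + 1
2 = 2·1 + 0  (stop)
So 1031/181 = [5; 1, 2, 3, 2, 3, 2].

[5; 1, 2, 3, 2, 3, 2]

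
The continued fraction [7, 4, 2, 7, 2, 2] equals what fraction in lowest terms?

2550/353

Using pₖ = aₖpₖ₋₁ + pₖ₋₂ and qₖ = aₖqₖ₋₁ + qₖ₋₂:
  k=0: a=7, p=7, q=1
  k=1: a=4, p=29, q=4
  k=2: a=2, p=65, q=9
  k=3: a=7, p=484, q=67
  k=4: a=2, p=1033, q=143
  k=5: a=2, p=2550, q=353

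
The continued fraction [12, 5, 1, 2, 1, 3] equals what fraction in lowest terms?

Using pₖ = aₖpₖ₋₁ + pₖ₋₂ and qₖ = aₖqₖ₋₁ + qₖ₋₂:
  k=0: a=12, p=12, q=1
  k=1: a=5, p=61, q=5
  k=2: a=1, p=73, q=6
  k=3: a=2, p=207, q=17
  k=4: a=1, p=280, q=23
  k=5: a=3, p=1047, q=86

1047/86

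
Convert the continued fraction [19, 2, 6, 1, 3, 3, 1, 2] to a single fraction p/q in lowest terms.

Using pₖ = aₖpₖ₋₁ + pₖ₋₂ and qₖ = aₖqₖ₋₁ + qₖ₋₂:
  k=0: a=19, p=19, q=1
  k=1: a=2, p=39, q=2
  k=2: a=6, p=253, q=13
  k=3: a=1, p=292, q=15
  k=4: a=3, p=1129, q=58
  k=5: a=3, p=3679, q=189
  k=6: a=1, p=4808, q=247
  k=7: a=2, p=13295, q=683

13295/683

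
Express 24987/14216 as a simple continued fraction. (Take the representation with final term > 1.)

24987 = 1*14216 + 10771
14216 = 1*10771 + 3445
10771 = 3*3445 + 436
3445 = 7*436 + 393
436 = 1*393 + 43
393 = 9*43 + 6
43 = 7*6 + 1
6 = 6*1 + 0  (stop)
So 24987/14216 = [1; 1, 3, 7, 1, 9, 7, 6].

[1; 1, 3, 7, 1, 9, 7, 6]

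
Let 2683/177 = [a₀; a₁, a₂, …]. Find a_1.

6

2683 = 15·177 + 28   →  a_0 = 15
177 = 6·28 + 9   →  a_1 = 6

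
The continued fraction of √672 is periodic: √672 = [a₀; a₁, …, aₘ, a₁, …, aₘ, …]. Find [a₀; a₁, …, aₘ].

a₀ = ⌊√672⌋ = 25.
With m₀=0, d₀=1 and mₖ₊₁ = dₖaₖ − mₖ, dₖ₊₁ = (n − mₖ₊₁²)/dₖ, aₖ₊₁ = ⌊(a₀+mₖ₊₁)/dₖ₊₁⌋:
  k=1: m=25, d=47, a=1
  k=2: m=22, d=4, a=11
  k=3: m=22, d=47, a=1
  k=4: m=25, d=1, a=50
d=1 and a=2a₀=50 at k=4, so the next step gives (m, d) = (25, 47) again — its k=1 value — and the period has length 4.

[25; 1, 11, 1, 50]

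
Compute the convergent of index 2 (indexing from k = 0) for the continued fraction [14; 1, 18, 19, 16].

Using pₖ = aₖpₖ₋₁ + pₖ₋₂, qₖ = aₖqₖ₋₁ + qₖ₋₂ (with p₋₁=1, p₋₂=0, q₋₁=0, q₋₂=1):
  k=0: a=14, p=14, q=1
  k=1: a=1, p=15, q=1
  k=2: a=18, p=284, q=19

284/19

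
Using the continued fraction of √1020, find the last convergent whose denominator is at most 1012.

32161/1007

√1020 = [31; 1, 14, 1, 62, …] (period length 4).
Convergents:
  p_0/q_0 = 31/1
  p_1/q_1 = 32/1
  p_2/q_2 = 479/15
  p_3/q_3 = 511/16
  p_4/q_4 = 32161/1007
  p_5/q_5 = 32672/1023
q_4 = 1007 ≤ 1012 < 1023 = q_5, so the answer is 32161/1007.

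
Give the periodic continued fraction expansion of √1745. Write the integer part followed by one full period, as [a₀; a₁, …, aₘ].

[41; 1, 3, 2, 2, 3, 1, 82]

a₀ = ⌊√1745⌋ = 41.
With m₀=0, d₀=1 and mₖ₊₁ = dₖaₖ − mₖ, dₖ₊₁ = (n − mₖ₊₁²)/dₖ, aₖ₊₁ = ⌊(a₀+mₖ₊₁)/dₖ₊₁⌋:
  k=1: m=41, d=64, a=1
  k=2: m=23, d=19, a=3
  k=3: m=34, d=31, a=2
  k=4: m=28, d=31, a=2
  k=5: m=34, d=19, a=3
  k=6: m=23, d=64, a=1
  k=7: m=41, d=1, a=82
d=1 and a=2a₀=82 at k=7, so the next step gives (m, d) = (41, 64) again — its k=1 value — and the period has length 7.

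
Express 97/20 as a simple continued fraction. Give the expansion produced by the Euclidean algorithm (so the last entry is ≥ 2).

97 = 4·20 + 17
20 = 1·17 + 3
17 = 5·3 + 2
3 = 1·2 + 1
2 = 2·1 + 0  (stop)
So 97/20 = [4; 1, 5, 1, 2].

[4; 1, 5, 1, 2]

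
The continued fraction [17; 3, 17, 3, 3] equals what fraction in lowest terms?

Using pₖ = aₖpₖ₋₁ + pₖ₋₂ and qₖ = aₖqₖ₋₁ + qₖ₋₂:
  k=0: a=17, p=17, q=1
  k=1: a=3, p=52, q=3
  k=2: a=17, p=901, q=52
  k=3: a=3, p=2755, q=159
  k=4: a=3, p=9166, q=529

9166/529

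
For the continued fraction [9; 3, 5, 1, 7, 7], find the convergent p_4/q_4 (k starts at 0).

1388/149

Using pₖ = aₖpₖ₋₁ + pₖ₋₂, qₖ = aₖqₖ₋₁ + qₖ₋₂ (with p₋₁=1, p₋₂=0, q₋₁=0, q₋₂=1):
  k=0: a=9, p=9, q=1
  k=1: a=3, p=28, q=3
  k=2: a=5, p=149, q=16
  k=3: a=1, p=177, q=19
  k=4: a=7, p=1388, q=149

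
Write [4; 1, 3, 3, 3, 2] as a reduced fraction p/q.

Using pₖ = aₖpₖ₋₁ + pₖ₋₂ and qₖ = aₖqₖ₋₁ + qₖ₋₂:
  k=0: a=4, p=4, q=1
  k=1: a=1, p=5, q=1
  k=2: a=3, p=19, q=4
  k=3: a=3, p=62, q=13
  k=4: a=3, p=205, q=43
  k=5: a=2, p=472, q=99

472/99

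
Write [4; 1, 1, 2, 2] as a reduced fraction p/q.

55/12

Using pₖ = aₖpₖ₋₁ + pₖ₋₂ and qₖ = aₖqₖ₋₁ + qₖ₋₂:
  k=0: a=4, p=4, q=1
  k=1: a=1, p=5, q=1
  k=2: a=1, p=9, q=2
  k=3: a=2, p=23, q=5
  k=4: a=2, p=55, q=12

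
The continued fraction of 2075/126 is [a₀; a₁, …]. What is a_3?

2

2075 = 16·126 + 59   →  a_0 = 16
126 = 2·59 + 8   →  a_1 = 2
59 = 7·8 + 3   →  a_2 = 7
8 = 2·3 + 2   →  a_3 = 2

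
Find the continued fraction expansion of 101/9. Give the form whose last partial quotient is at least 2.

101 = 11·9 + 2
9 = 4·2 + 1
2 = 2·1 + 0  (stop)
So 101/9 = [11; 4, 2].

[11; 4, 2]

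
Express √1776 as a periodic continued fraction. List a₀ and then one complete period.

[42; 7, 84]

a₀ = ⌊√1776⌋ = 42.
With m₀=0, d₀=1 and mₖ₊₁ = dₖaₖ − mₖ, dₖ₊₁ = (n − mₖ₊₁²)/dₖ, aₖ₊₁ = ⌊(a₀+mₖ₊₁)/dₖ₊₁⌋:
  k=1: m=42, d=12, a=7
  k=2: m=42, d=1, a=84
d=1 and a=2a₀=84 at k=2, so the next step gives (m, d) = (42, 12) again — its k=1 value — and the period has length 2.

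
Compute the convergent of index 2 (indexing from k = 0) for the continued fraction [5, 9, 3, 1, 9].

143/28

Using pₖ = aₖpₖ₋₁ + pₖ₋₂, qₖ = aₖqₖ₋₁ + qₖ₋₂ (with p₋₁=1, p₋₂=0, q₋₁=0, q₋₂=1):
  k=0: a=5, p=5, q=1
  k=1: a=9, p=46, q=9
  k=2: a=3, p=143, q=28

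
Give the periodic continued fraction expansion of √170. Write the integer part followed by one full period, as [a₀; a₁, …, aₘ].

[13; 26]

a₀ = ⌊√170⌋ = 13.
With m₀=0, d₀=1 and mₖ₊₁ = dₖaₖ − mₖ, dₖ₊₁ = (n − mₖ₊₁²)/dₖ, aₖ₊₁ = ⌊(a₀+mₖ₊₁)/dₖ₊₁⌋:
  k=1: m=13, d=1, a=26
d=1 and a=2a₀=26 at k=1, so the next step gives (m, d) = (13, 1) again — its k=1 value — and the period has length 1.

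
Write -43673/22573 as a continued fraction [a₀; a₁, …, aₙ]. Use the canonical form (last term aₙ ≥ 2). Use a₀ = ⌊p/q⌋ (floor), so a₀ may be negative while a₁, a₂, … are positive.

[-2; 15, 3, 12, 3, 1, 9]

-43673 = -2×22573 + 1473
22573 = 15×1473 + 478
1473 = 3×478 + 39
478 = 12×39 + 10
39 = 3×10 + 9
10 = 1×9 + 1
9 = 9×1 + 0  (stop)
So -43673/22573 = [-2; 15, 3, 12, 3, 1, 9].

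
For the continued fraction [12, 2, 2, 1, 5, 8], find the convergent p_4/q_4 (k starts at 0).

Using pₖ = aₖpₖ₋₁ + pₖ₋₂, qₖ = aₖqₖ₋₁ + qₖ₋₂ (with p₋₁=1, p₋₂=0, q₋₁=0, q₋₂=1):
  k=0: a=12, p=12, q=1
  k=1: a=2, p=25, q=2
  k=2: a=2, p=62, q=5
  k=3: a=1, p=87, q=7
  k=4: a=5, p=497, q=40

497/40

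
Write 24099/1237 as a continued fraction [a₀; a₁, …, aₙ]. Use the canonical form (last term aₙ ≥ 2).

[19; 2, 13, 4, 11]

24099 = 19*1237 + 596
1237 = 2*596 + 45
596 = 13*45 + 11
45 = 4*11 + 1
11 = 11*1 + 0  (stop)
So 24099/1237 = [19; 2, 13, 4, 11].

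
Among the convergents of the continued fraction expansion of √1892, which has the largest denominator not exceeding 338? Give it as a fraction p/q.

√1892 = [43; 2, 86, …] (period length 2).
Convergents:
  p_0/q_0 = 43/1
  p_1/q_1 = 87/2
  p_2/q_2 = 7525/173
  p_3/q_3 = 15137/348
q_2 = 173 ≤ 338 < 348 = q_3, so the answer is 7525/173.

7525/173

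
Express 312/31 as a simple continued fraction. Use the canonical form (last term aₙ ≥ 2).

[10; 15, 2]

312 = 10×31 + 2
31 = 15×2 + 1
2 = 2×1 + 0  (stop)
So 312/31 = [10; 15, 2].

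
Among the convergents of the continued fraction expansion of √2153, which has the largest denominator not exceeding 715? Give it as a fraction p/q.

√2153 = [46; 2, 2, 92, …] (period length 3).
Convergents:
  p_0/q_0 = 46/1
  p_1/q_1 = 93/2
  p_2/q_2 = 232/5
  p_3/q_3 = 21437/462
  p_4/q_4 = 43106/929
q_3 = 462 ≤ 715 < 929 = q_4, so the answer is 21437/462.

21437/462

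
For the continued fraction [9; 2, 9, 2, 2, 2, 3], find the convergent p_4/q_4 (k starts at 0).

Using pₖ = aₖpₖ₋₁ + pₖ₋₂, qₖ = aₖqₖ₋₁ + qₖ₋₂ (with p₋₁=1, p₋₂=0, q₋₁=0, q₋₂=1):
  k=0: a=9, p=9, q=1
  k=1: a=2, p=19, q=2
  k=2: a=9, p=180, q=19
  k=3: a=2, p=379, q=40
  k=4: a=2, p=938, q=99

938/99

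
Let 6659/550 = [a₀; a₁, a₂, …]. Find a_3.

6659 = 12·550 + 59   →  a_0 = 12
550 = 9·59 + 19   →  a_1 = 9
59 = 3·19 + 2   →  a_2 = 3
19 = 9·2 + 1   →  a_3 = 9

9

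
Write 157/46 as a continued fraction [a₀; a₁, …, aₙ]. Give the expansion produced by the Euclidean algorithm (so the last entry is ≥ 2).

157 = 3×46 + 19
46 = 2×19 + 8
19 = 2×8 + 3
8 = 2×3 + 2
3 = 1×2 + 1
2 = 2×1 + 0  (stop)
So 157/46 = [3; 2, 2, 2, 1, 2].

[3; 2, 2, 2, 1, 2]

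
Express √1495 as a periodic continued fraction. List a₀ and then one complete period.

[38; 1, 1, 1, 76]

a₀ = ⌊√1495⌋ = 38.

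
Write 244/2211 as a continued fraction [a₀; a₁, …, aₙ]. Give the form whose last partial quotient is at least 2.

[0; 9, 16, 3, 1, 3]

244 = 0·2211 + 244
2211 = 9·244 + 15
244 = 16·15 + 4
15 = 3·4 + 3
4 = 1·3 + 1
3 = 3·1 + 0  (stop)
So 244/2211 = [0; 9, 16, 3, 1, 3].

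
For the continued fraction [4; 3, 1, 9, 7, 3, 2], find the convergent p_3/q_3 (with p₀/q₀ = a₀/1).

166/39

Using pₖ = aₖpₖ₋₁ + pₖ₋₂, qₖ = aₖqₖ₋₁ + qₖ₋₂ (with p₋₁=1, p₋₂=0, q₋₁=0, q₋₂=1):
  k=0: a=4, p=4, q=1
  k=1: a=3, p=13, q=3
  k=2: a=1, p=17, q=4
  k=3: a=9, p=166, q=39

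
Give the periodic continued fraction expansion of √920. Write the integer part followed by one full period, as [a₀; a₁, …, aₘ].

a₀ = ⌊√920⌋ = 30.

[30; 3, 60]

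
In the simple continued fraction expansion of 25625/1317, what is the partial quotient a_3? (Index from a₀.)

25625 = 19·1317 + 602   →  a_0 = 19
1317 = 2·602 + 113   →  a_1 = 2
602 = 5·113 + 37   →  a_2 = 5
113 = 3·37 + 2   →  a_3 = 3

3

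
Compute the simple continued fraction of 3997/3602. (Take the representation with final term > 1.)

[1; 9, 8, 2, 2, 9]

3997 = 1·3602 + 395
3602 = 9·395 + 47
395 = 8·47 + 19
47 = 2·19 + 9
19 = 2·9 + 1
9 = 9·1 + 0  (stop)
So 3997/3602 = [1; 9, 8, 2, 2, 9].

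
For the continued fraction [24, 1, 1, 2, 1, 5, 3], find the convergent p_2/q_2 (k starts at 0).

49/2

Using pₖ = aₖpₖ₋₁ + pₖ₋₂, qₖ = aₖqₖ₋₁ + qₖ₋₂ (with p₋₁=1, p₋₂=0, q₋₁=0, q₋₂=1):
  k=0: a=24, p=24, q=1
  k=1: a=1, p=25, q=1
  k=2: a=1, p=49, q=2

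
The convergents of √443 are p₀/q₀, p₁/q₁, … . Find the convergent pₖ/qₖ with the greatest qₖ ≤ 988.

18585/883

√443 = [21; 21, 42, …] (period length 2).
Convergents:
  p_0/q_0 = 21/1
  p_1/q_1 = 442/21
  p_2/q_2 = 18585/883
  p_3/q_3 = 390727/18564
q_2 = 883 ≤ 988 < 18564 = q_3, so the answer is 18585/883.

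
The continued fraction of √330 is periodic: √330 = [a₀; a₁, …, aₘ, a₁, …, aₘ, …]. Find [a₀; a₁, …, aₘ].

a₀ = ⌊√330⌋ = 18.
With m₀=0, d₀=1 and mₖ₊₁ = dₖaₖ − mₖ, dₖ₊₁ = (n − mₖ₊₁²)/dₖ, aₖ₊₁ = ⌊(a₀+mₖ₊₁)/dₖ₊₁⌋:
  k=1: m=18, d=6, a=6
  k=2: m=18, d=1, a=36
d=1 and a=2a₀=36 at k=2, so the next step gives (m, d) = (18, 6) again — its k=1 value — and the period has length 2.

[18; 6, 36]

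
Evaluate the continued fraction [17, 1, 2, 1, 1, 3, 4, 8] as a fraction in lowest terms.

15611/881

Fold from the inside: start with 8/1.
  4 + 1/8 = 33/8
  3 + 8/33 = 107/33
  1 + 33/107 = 140/107
  1 + 107/140 = 247/140
  2 + 140/247 = 634/247
  1 + 247/634 = 881/634
  17 + 634/881 = 15611/881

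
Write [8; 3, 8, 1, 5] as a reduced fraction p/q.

1373/165

Using pₖ = aₖpₖ₋₁ + pₖ₋₂ and qₖ = aₖqₖ₋₁ + qₖ₋₂:
  k=0: a=8, p=8, q=1
  k=1: a=3, p=25, q=3
  k=2: a=8, p=208, q=25
  k=3: a=1, p=233, q=28
  k=4: a=5, p=1373, q=165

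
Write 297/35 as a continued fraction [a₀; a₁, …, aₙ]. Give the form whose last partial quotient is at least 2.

[8; 2, 17]

297 = 8·35 + 17
35 = 2·17 + 1
17 = 17·1 + 0  (stop)
So 297/35 = [8; 2, 17].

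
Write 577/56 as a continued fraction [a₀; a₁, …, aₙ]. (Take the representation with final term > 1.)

[10; 3, 3, 2, 2]

577 = 10×56 + 17
56 = 3×17 + 5
17 = 3×5 + 2
5 = 2×2 + 1
2 = 2×1 + 0  (stop)
So 577/56 = [10; 3, 3, 2, 2].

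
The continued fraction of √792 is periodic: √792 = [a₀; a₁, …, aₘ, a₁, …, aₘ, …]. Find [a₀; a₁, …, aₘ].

[28; 7, 56]

a₀ = ⌊√792⌋ = 28.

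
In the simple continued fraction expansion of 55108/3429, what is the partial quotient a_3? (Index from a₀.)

55108 = 16·3429 + 244   →  a_0 = 16
3429 = 14·244 + 13   →  a_1 = 14
244 = 18·13 + 10   →  a_2 = 18
13 = 1·10 + 3   →  a_3 = 1

1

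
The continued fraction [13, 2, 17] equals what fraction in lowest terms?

Using pₖ = aₖpₖ₋₁ + pₖ₋₂ and qₖ = aₖqₖ₋₁ + qₖ₋₂:
  k=0: a=13, p=13, q=1
  k=1: a=2, p=27, q=2
  k=2: a=17, p=472, q=35

472/35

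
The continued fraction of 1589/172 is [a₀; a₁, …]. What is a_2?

5

1589 = 9·172 + 41   →  a_0 = 9
172 = 4·41 + 8   →  a_1 = 4
41 = 5·8 + 1   →  a_2 = 5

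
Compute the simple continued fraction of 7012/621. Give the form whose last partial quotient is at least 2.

7012 = 11·621 + 181
621 = 3·181 + 78
181 = 2·78 + 25
78 = 3·25 + 3
25 = 8·3 + 1
3 = 3·1 + 0  (stop)
So 7012/621 = [11; 3, 2, 3, 8, 3].

[11; 3, 2, 3, 8, 3]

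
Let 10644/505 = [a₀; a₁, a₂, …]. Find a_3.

18

10644 = 21·505 + 39   →  a_0 = 21
505 = 12·39 + 37   →  a_1 = 12
39 = 1·37 + 2   →  a_2 = 1
37 = 18·2 + 1   →  a_3 = 18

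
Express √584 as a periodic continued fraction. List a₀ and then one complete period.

[24; 6, 48]

a₀ = ⌊√584⌋ = 24.
With m₀=0, d₀=1 and mₖ₊₁ = dₖaₖ − mₖ, dₖ₊₁ = (n − mₖ₊₁²)/dₖ, aₖ₊₁ = ⌊(a₀+mₖ₊₁)/dₖ₊₁⌋:
  k=1: m=24, d=8, a=6
  k=2: m=24, d=1, a=48
d=1 and a=2a₀=48 at k=2, so the next step gives (m, d) = (24, 8) again — its k=1 value — and the period has length 2.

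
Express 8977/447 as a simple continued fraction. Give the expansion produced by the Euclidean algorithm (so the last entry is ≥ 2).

[20; 12, 12, 3]

8977 = 20*447 + 37
447 = 12*37 + 3
37 = 12*3 + 1
3 = 3*1 + 0  (stop)
So 8977/447 = [20; 12, 12, 3].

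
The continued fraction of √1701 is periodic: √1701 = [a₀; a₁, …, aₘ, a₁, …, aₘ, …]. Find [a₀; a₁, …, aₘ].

a₀ = ⌊√1701⌋ = 41.
With m₀=0, d₀=1 and mₖ₊₁ = dₖaₖ − mₖ, dₖ₊₁ = (n − mₖ₊₁²)/dₖ, aₖ₊₁ = ⌊(a₀+mₖ₊₁)/dₖ₊₁⌋:
  k=1: m=41, d=20, a=4
  k=2: m=39, d=9, a=8
  k=3: m=33, d=68, a=1
  k=4: m=35, d=7, a=10
  k=5: m=35, d=68, a=1
  k=6: m=33, d=9, a=8
  k=7: m=39, d=20, a=4
  k=8: m=41, d=1, a=82
d=1 and a=2a₀=82 at k=8, so the next step gives (m, d) = (41, 20) again — its k=1 value — and the period has length 8.

[41; 4, 8, 1, 10, 1, 8, 4, 82]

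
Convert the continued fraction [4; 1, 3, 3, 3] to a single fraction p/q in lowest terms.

Fold from the inside: start with 3/1.
  3 + 1/3 = 10/3
  3 + 3/10 = 33/10
  1 + 10/33 = 43/33
  4 + 33/43 = 205/43

205/43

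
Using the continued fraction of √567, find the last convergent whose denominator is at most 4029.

94747/3979

√567 = [23; 1, 4, 3, 4, 1, 46, …] (period length 6).
Convergents:
  p_0/q_0 = 23/1
  p_1/q_1 = 24/1
  p_2/q_2 = 119/5
  p_3/q_3 = 381/16
  p_4/q_4 = 1643/69
  p_5/q_5 = 2024/85
  p_6/q_6 = 94747/3979
  p_7/q_7 = 96771/4064
q_6 = 3979 ≤ 4029 < 4064 = q_7, so the answer is 94747/3979.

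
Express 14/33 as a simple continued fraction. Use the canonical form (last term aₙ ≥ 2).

14 = 0×33 + 14
33 = 2×14 + 5
14 = 2×5 + 4
5 = 1×4 + 1
4 = 4×1 + 0  (stop)
So 14/33 = [0; 2, 2, 1, 4].

[0; 2, 2, 1, 4]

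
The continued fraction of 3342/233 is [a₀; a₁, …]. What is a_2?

3342 = 14·233 + 80   →  a_0 = 14
233 = 2·80 + 73   →  a_1 = 2
80 = 1·73 + 7   →  a_2 = 1

1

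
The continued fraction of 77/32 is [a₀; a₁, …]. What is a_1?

2

77 = 2·32 + 13   →  a_0 = 2
32 = 2·13 + 6   →  a_1 = 2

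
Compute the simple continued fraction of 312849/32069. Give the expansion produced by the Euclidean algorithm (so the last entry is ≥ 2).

[9; 1, 3, 11, 8, 5, 17]

312849 = 9*32069 + 24228
32069 = 1*24228 + 7841
24228 = 3*7841 + 705
7841 = 11*705 + 86
705 = 8*86 + 17
86 = 5*17 + 1
17 = 17*1 + 0  (stop)
So 312849/32069 = [9; 1, 3, 11, 8, 5, 17].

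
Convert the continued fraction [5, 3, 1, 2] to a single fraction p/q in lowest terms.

Fold from the inside: start with 2/1.
  1 + 1/2 = 3/2
  3 + 2/3 = 11/3
  5 + 3/11 = 58/11

58/11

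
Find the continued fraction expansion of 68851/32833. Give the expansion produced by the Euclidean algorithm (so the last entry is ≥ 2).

[2; 10, 3, 4, 6, 19, 2]

68851 = 2·32833 + 3185
32833 = 10·3185 + 983
3185 = 3·983 + 236
983 = 4·236 + 39
236 = 6·39 + 2
39 = 19·2 + 1
2 = 2·1 + 0  (stop)
So 68851/32833 = [2; 10, 3, 4, 6, 19, 2].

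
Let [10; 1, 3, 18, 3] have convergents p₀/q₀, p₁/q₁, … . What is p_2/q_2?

43/4

Using pₖ = aₖpₖ₋₁ + pₖ₋₂, qₖ = aₖqₖ₋₁ + qₖ₋₂ (with p₋₁=1, p₋₂=0, q₋₁=0, q₋₂=1):
  k=0: a=10, p=10, q=1
  k=1: a=1, p=11, q=1
  k=2: a=3, p=43, q=4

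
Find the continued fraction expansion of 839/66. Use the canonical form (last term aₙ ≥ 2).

[12; 1, 2, 2, 9]

839 = 12×66 + 47
66 = 1×47 + 19
47 = 2×19 + 9
19 = 2×9 + 1
9 = 9×1 + 0  (stop)
So 839/66 = [12; 1, 2, 2, 9].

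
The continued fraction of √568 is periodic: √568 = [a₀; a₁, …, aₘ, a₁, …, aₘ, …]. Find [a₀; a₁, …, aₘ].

a₀ = ⌊√568⌋ = 23.
With m₀=0, d₀=1 and mₖ₊₁ = dₖaₖ − mₖ, dₖ₊₁ = (n − mₖ₊₁²)/dₖ, aₖ₊₁ = ⌊(a₀+mₖ₊₁)/dₖ₊₁⌋:
  k=1: m=23, d=39, a=1
  k=2: m=16, d=8, a=4
  k=3: m=16, d=39, a=1
  k=4: m=23, d=1, a=46
d=1 and a=2a₀=46 at k=4, so the next step gives (m, d) = (23, 39) again — its k=1 value — and the period has length 4.

[23; 1, 4, 1, 46]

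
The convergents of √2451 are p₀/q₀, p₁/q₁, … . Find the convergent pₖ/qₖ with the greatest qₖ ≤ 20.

99/2

√2451 = [49; 1, 1, 32, 1, 1, 98, …] (period length 6).
Convergents:
  p_0/q_0 = 49/1
  p_1/q_1 = 50/1
  p_2/q_2 = 99/2
  p_3/q_3 = 3218/65
q_2 = 2 ≤ 20 < 65 = q_3, so the answer is 99/2.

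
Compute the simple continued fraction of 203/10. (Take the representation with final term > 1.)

203 = 20·10 + 3
10 = 3·3 + 1
3 = 3·1 + 0  (stop)
So 203/10 = [20; 3, 3].

[20; 3, 3]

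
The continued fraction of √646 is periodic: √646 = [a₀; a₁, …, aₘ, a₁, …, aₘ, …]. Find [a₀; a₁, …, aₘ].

[25; 2, 2, 2, 50]

a₀ = ⌊√646⌋ = 25.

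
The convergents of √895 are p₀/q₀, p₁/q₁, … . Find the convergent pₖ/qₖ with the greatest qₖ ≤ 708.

21151/707

√895 = [29; 1, 10, 1, 58, …] (period length 4).
Convergents:
  p_0/q_0 = 29/1
  p_1/q_1 = 30/1
  p_2/q_2 = 329/11
  p_3/q_3 = 359/12
  p_4/q_4 = 21151/707
  p_5/q_5 = 21510/719
q_4 = 707 ≤ 708 < 719 = q_5, so the answer is 21151/707.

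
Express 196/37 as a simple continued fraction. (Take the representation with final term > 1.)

[5; 3, 2, 1, 3]

196 = 5×37 + 11
37 = 3×11 + 4
11 = 2×4 + 3
4 = 1×3 + 1
3 = 3×1 + 0  (stop)
So 196/37 = [5; 3, 2, 1, 3].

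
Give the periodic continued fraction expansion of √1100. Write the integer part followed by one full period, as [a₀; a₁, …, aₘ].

a₀ = ⌊√1100⌋ = 33.
With m₀=0, d₀=1 and mₖ₊₁ = dₖaₖ − mₖ, dₖ₊₁ = (n − mₖ₊₁²)/dₖ, aₖ₊₁ = ⌊(a₀+mₖ₊₁)/dₖ₊₁⌋:
  k=1: m=33, d=11, a=6
  k=2: m=33, d=1, a=66
d=1 and a=2a₀=66 at k=2, so the next step gives (m, d) = (33, 11) again — its k=1 value — and the period has length 2.

[33; 6, 66]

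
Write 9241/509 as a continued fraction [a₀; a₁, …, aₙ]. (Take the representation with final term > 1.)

9241 = 18*509 + 79
509 = 6*79 + 35
79 = 2*35 + 9
35 = 3*9 + 8
9 = 1*8 + 1
8 = 8*1 + 0  (stop)
So 9241/509 = [18; 6, 2, 3, 1, 8].

[18; 6, 2, 3, 1, 8]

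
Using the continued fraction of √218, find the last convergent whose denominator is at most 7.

√218 = [14; 1, 3, 3, 1, 28, …] (period length 5).
Convergents:
  p_0/q_0 = 14/1
  p_1/q_1 = 15/1
  p_2/q_2 = 59/4
  p_3/q_3 = 192/13
q_2 = 4 ≤ 7 < 13 = q_3, so the answer is 59/4.

59/4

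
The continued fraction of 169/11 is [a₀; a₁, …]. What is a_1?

169 = 15·11 + 4   →  a_0 = 15
11 = 2·4 + 3   →  a_1 = 2

2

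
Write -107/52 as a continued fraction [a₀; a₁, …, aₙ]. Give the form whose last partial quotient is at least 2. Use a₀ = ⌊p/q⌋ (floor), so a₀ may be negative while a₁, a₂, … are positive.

-107 = -3*52 + 49
52 = 1*49 + 3
49 = 16*3 + 1
3 = 3*1 + 0  (stop)
So -107/52 = [-3; 1, 16, 3].

[-3; 1, 16, 3]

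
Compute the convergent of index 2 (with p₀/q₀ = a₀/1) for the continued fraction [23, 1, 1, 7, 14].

47/2

Using pₖ = aₖpₖ₋₁ + pₖ₋₂, qₖ = aₖqₖ₋₁ + qₖ₋₂ (with p₋₁=1, p₋₂=0, q₋₁=0, q₋₂=1):
  k=0: a=23, p=23, q=1
  k=1: a=1, p=24, q=1
  k=2: a=1, p=47, q=2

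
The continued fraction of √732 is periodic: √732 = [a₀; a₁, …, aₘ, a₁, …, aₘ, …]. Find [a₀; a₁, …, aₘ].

a₀ = ⌊√732⌋ = 27.
With m₀=0, d₀=1 and mₖ₊₁ = dₖaₖ − mₖ, dₖ₊₁ = (n − mₖ₊₁²)/dₖ, aₖ₊₁ = ⌊(a₀+mₖ₊₁)/dₖ₊₁⌋:
  k=1: m=27, d=3, a=18
  k=2: m=27, d=1, a=54
d=1 and a=2a₀=54 at k=2, so the next step gives (m, d) = (27, 3) again — its k=1 value — and the period has length 2.

[27; 18, 54]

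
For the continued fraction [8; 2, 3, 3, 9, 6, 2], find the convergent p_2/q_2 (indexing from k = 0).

Using pₖ = aₖpₖ₋₁ + pₖ₋₂, qₖ = aₖqₖ₋₁ + qₖ₋₂ (with p₋₁=1, p₋₂=0, q₋₁=0, q₋₂=1):
  k=0: a=8, p=8, q=1
  k=1: a=2, p=17, q=2
  k=2: a=3, p=59, q=7

59/7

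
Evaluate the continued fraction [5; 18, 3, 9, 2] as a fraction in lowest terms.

Using pₖ = aₖpₖ₋₁ + pₖ₋₂ and qₖ = aₖqₖ₋₁ + qₖ₋₂:
  k=0: a=5, p=5, q=1
  k=1: a=18, p=91, q=18
  k=2: a=3, p=278, q=55
  k=3: a=9, p=2593, q=513
  k=4: a=2, p=5464, q=1081

5464/1081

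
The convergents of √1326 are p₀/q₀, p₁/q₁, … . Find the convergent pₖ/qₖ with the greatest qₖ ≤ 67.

√1326 = [36; 2, 2, 2, 2, 2, 72, …] (period length 6).
Convergents:
  p_0/q_0 = 36/1
  p_1/q_1 = 73/2
  p_2/q_2 = 182/5
  p_3/q_3 = 437/12
  p_4/q_4 = 1056/29
  p_5/q_5 = 2549/70
q_4 = 29 ≤ 67 < 70 = q_5, so the answer is 1056/29.

1056/29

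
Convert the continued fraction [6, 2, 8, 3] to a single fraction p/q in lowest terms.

343/53

Fold from the inside: start with 3/1.
  8 + 1/3 = 25/3
  2 + 3/25 = 53/25
  6 + 25/53 = 343/53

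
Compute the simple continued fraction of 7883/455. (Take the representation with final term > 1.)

7883 = 17×455 + 148
455 = 3×148 + 11
148 = 13×11 + 5
11 = 2×5 + 1
5 = 5×1 + 0  (stop)
So 7883/455 = [17; 3, 13, 2, 5].

[17; 3, 13, 2, 5]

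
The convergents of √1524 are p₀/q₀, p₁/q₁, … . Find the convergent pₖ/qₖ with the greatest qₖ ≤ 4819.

79209/2029

√1524 = [39; 26, 78, …] (period length 2).
Convergents:
  p_0/q_0 = 39/1
  p_1/q_1 = 1015/26
  p_2/q_2 = 79209/2029
  p_3/q_3 = 2060449/52780
q_2 = 2029 ≤ 4819 < 52780 = q_3, so the answer is 79209/2029.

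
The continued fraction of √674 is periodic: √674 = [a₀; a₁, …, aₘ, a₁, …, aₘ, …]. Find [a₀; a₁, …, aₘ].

a₀ = ⌊√674⌋ = 25.
With m₀=0, d₀=1 and mₖ₊₁ = dₖaₖ − mₖ, dₖ₊₁ = (n − mₖ₊₁²)/dₖ, aₖ₊₁ = ⌊(a₀+mₖ₊₁)/dₖ₊₁⌋:
  k=1: m=25, d=49, a=1
  k=2: m=24, d=2, a=24
  k=3: m=24, d=49, a=1
  k=4: m=25, d=1, a=50
d=1 and a=2a₀=50 at k=4, so the next step gives (m, d) = (25, 49) again — its k=1 value — and the period has length 4.

[25; 1, 24, 1, 50]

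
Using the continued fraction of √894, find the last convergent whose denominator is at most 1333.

17910/599

√894 = [29; 1, 8, 1, 58, …] (period length 4).
Convergents:
  p_0/q_0 = 29/1
  p_1/q_1 = 30/1
  p_2/q_2 = 269/9
  p_3/q_3 = 299/10
  p_4/q_4 = 17611/589
  p_5/q_5 = 17910/599
  p_6/q_6 = 160891/5381
q_5 = 599 ≤ 1333 < 5381 = q_6, so the answer is 17910/599.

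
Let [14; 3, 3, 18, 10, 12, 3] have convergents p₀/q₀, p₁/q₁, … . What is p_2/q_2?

143/10

Using pₖ = aₖpₖ₋₁ + pₖ₋₂, qₖ = aₖqₖ₋₁ + qₖ₋₂ (with p₋₁=1, p₋₂=0, q₋₁=0, q₋₂=1):
  k=0: a=14, p=14, q=1
  k=1: a=3, p=43, q=3
  k=2: a=3, p=143, q=10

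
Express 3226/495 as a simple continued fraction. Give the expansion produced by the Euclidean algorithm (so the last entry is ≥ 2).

3226 = 6×495 + 256
495 = 1×256 + 239
256 = 1×239 + 17
239 = 14×17 + 1
17 = 17×1 + 0  (stop)
So 3226/495 = [6; 1, 1, 14, 17].

[6; 1, 1, 14, 17]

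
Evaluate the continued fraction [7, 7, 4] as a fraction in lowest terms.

Fold from the inside: start with 4/1.
  7 + 1/4 = 29/4
  7 + 4/29 = 207/29

207/29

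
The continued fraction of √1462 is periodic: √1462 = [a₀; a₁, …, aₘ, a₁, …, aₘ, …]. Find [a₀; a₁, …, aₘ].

[38; 4, 4, 4, 76]

a₀ = ⌊√1462⌋ = 38.
With m₀=0, d₀=1 and mₖ₊₁ = dₖaₖ − mₖ, dₖ₊₁ = (n − mₖ₊₁²)/dₖ, aₖ₊₁ = ⌊(a₀+mₖ₊₁)/dₖ₊₁⌋:
  k=1: m=38, d=18, a=4
  k=2: m=34, d=17, a=4
  k=3: m=34, d=18, a=4
  k=4: m=38, d=1, a=76
d=1 and a=2a₀=76 at k=4, so the next step gives (m, d) = (38, 18) again — its k=1 value — and the period has length 4.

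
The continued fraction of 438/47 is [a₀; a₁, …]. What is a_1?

438 = 9·47 + 15   →  a_0 = 9
47 = 3·15 + 2   →  a_1 = 3

3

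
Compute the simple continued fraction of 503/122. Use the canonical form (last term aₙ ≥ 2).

503 = 4*122 + 15
122 = 8*15 + 2
15 = 7*2 + 1
2 = 2*1 + 0  (stop)
So 503/122 = [4; 8, 7, 2].

[4; 8, 7, 2]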